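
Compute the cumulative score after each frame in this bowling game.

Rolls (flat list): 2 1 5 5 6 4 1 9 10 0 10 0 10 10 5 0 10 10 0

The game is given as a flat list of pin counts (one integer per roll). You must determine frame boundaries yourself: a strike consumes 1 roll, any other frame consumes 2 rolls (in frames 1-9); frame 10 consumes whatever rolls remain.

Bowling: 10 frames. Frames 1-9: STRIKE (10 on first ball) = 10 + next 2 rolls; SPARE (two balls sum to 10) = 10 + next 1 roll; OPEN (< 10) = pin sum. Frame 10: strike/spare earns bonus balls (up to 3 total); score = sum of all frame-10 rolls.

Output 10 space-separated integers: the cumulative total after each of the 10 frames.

Frame 1: OPEN (2+1=3). Cumulative: 3
Frame 2: SPARE (5+5=10). 10 + next roll (6) = 16. Cumulative: 19
Frame 3: SPARE (6+4=10). 10 + next roll (1) = 11. Cumulative: 30
Frame 4: SPARE (1+9=10). 10 + next roll (10) = 20. Cumulative: 50
Frame 5: STRIKE. 10 + next two rolls (0+10) = 20. Cumulative: 70
Frame 6: SPARE (0+10=10). 10 + next roll (0) = 10. Cumulative: 80
Frame 7: SPARE (0+10=10). 10 + next roll (10) = 20. Cumulative: 100
Frame 8: STRIKE. 10 + next two rolls (5+0) = 15. Cumulative: 115
Frame 9: OPEN (5+0=5). Cumulative: 120
Frame 10: STRIKE. Sum of all frame-10 rolls (10+10+0) = 20. Cumulative: 140

Answer: 3 19 30 50 70 80 100 115 120 140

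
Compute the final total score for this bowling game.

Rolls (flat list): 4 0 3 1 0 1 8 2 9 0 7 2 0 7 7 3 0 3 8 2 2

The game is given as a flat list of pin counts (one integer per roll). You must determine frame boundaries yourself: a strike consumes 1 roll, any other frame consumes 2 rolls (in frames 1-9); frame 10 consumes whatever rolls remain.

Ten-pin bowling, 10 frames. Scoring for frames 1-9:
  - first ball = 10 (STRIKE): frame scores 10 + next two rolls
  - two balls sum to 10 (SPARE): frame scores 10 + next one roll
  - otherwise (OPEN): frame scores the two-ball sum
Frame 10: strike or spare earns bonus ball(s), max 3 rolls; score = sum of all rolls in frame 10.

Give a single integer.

Answer: 78

Derivation:
Frame 1: OPEN (4+0=4). Cumulative: 4
Frame 2: OPEN (3+1=4). Cumulative: 8
Frame 3: OPEN (0+1=1). Cumulative: 9
Frame 4: SPARE (8+2=10). 10 + next roll (9) = 19. Cumulative: 28
Frame 5: OPEN (9+0=9). Cumulative: 37
Frame 6: OPEN (7+2=9). Cumulative: 46
Frame 7: OPEN (0+7=7). Cumulative: 53
Frame 8: SPARE (7+3=10). 10 + next roll (0) = 10. Cumulative: 63
Frame 9: OPEN (0+3=3). Cumulative: 66
Frame 10: SPARE. Sum of all frame-10 rolls (8+2+2) = 12. Cumulative: 78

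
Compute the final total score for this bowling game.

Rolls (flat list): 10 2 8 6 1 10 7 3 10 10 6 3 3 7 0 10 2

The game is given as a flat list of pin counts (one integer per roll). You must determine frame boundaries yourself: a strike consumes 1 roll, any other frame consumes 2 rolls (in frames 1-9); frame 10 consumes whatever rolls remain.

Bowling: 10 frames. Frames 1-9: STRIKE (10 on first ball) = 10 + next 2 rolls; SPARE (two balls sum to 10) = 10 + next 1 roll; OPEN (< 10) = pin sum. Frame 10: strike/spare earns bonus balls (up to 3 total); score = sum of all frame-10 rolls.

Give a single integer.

Frame 1: STRIKE. 10 + next two rolls (2+8) = 20. Cumulative: 20
Frame 2: SPARE (2+8=10). 10 + next roll (6) = 16. Cumulative: 36
Frame 3: OPEN (6+1=7). Cumulative: 43
Frame 4: STRIKE. 10 + next two rolls (7+3) = 20. Cumulative: 63
Frame 5: SPARE (7+3=10). 10 + next roll (10) = 20. Cumulative: 83
Frame 6: STRIKE. 10 + next two rolls (10+6) = 26. Cumulative: 109
Frame 7: STRIKE. 10 + next two rolls (6+3) = 19. Cumulative: 128
Frame 8: OPEN (6+3=9). Cumulative: 137
Frame 9: SPARE (3+7=10). 10 + next roll (0) = 10. Cumulative: 147
Frame 10: SPARE. Sum of all frame-10 rolls (0+10+2) = 12. Cumulative: 159

Answer: 159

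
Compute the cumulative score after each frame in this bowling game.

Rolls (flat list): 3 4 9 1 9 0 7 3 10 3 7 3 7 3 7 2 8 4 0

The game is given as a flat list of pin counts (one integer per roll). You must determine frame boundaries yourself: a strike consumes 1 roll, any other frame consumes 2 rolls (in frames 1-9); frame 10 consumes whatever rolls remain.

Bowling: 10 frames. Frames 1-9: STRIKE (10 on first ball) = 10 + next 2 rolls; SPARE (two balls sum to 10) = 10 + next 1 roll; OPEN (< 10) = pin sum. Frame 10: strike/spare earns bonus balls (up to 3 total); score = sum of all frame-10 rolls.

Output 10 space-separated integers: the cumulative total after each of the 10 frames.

Frame 1: OPEN (3+4=7). Cumulative: 7
Frame 2: SPARE (9+1=10). 10 + next roll (9) = 19. Cumulative: 26
Frame 3: OPEN (9+0=9). Cumulative: 35
Frame 4: SPARE (7+3=10). 10 + next roll (10) = 20. Cumulative: 55
Frame 5: STRIKE. 10 + next two rolls (3+7) = 20. Cumulative: 75
Frame 6: SPARE (3+7=10). 10 + next roll (3) = 13. Cumulative: 88
Frame 7: SPARE (3+7=10). 10 + next roll (3) = 13. Cumulative: 101
Frame 8: SPARE (3+7=10). 10 + next roll (2) = 12. Cumulative: 113
Frame 9: SPARE (2+8=10). 10 + next roll (4) = 14. Cumulative: 127
Frame 10: OPEN. Sum of all frame-10 rolls (4+0) = 4. Cumulative: 131

Answer: 7 26 35 55 75 88 101 113 127 131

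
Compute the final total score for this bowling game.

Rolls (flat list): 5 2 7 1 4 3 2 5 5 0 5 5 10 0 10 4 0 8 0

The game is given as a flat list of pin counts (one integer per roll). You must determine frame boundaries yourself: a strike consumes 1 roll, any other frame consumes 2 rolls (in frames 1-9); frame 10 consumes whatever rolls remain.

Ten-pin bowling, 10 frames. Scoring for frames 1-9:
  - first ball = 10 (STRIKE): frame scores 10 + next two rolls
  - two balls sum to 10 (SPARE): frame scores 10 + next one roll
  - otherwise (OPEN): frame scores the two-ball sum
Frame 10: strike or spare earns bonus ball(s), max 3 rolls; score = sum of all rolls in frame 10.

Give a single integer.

Frame 1: OPEN (5+2=7). Cumulative: 7
Frame 2: OPEN (7+1=8). Cumulative: 15
Frame 3: OPEN (4+3=7). Cumulative: 22
Frame 4: OPEN (2+5=7). Cumulative: 29
Frame 5: OPEN (5+0=5). Cumulative: 34
Frame 6: SPARE (5+5=10). 10 + next roll (10) = 20. Cumulative: 54
Frame 7: STRIKE. 10 + next two rolls (0+10) = 20. Cumulative: 74
Frame 8: SPARE (0+10=10). 10 + next roll (4) = 14. Cumulative: 88
Frame 9: OPEN (4+0=4). Cumulative: 92
Frame 10: OPEN. Sum of all frame-10 rolls (8+0) = 8. Cumulative: 100

Answer: 100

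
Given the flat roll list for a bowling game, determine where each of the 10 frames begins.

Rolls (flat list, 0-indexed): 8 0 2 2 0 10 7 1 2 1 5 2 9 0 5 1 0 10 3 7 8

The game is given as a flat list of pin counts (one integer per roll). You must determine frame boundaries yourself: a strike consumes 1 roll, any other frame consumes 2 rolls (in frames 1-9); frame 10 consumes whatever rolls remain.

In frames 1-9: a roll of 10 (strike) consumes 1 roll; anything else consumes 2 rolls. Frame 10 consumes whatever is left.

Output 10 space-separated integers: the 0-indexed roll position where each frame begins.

Answer: 0 2 4 6 8 10 12 14 16 18

Derivation:
Frame 1 starts at roll index 0: rolls=8,0 (sum=8), consumes 2 rolls
Frame 2 starts at roll index 2: rolls=2,2 (sum=4), consumes 2 rolls
Frame 3 starts at roll index 4: rolls=0,10 (sum=10), consumes 2 rolls
Frame 4 starts at roll index 6: rolls=7,1 (sum=8), consumes 2 rolls
Frame 5 starts at roll index 8: rolls=2,1 (sum=3), consumes 2 rolls
Frame 6 starts at roll index 10: rolls=5,2 (sum=7), consumes 2 rolls
Frame 7 starts at roll index 12: rolls=9,0 (sum=9), consumes 2 rolls
Frame 8 starts at roll index 14: rolls=5,1 (sum=6), consumes 2 rolls
Frame 9 starts at roll index 16: rolls=0,10 (sum=10), consumes 2 rolls
Frame 10 starts at roll index 18: 3 remaining rolls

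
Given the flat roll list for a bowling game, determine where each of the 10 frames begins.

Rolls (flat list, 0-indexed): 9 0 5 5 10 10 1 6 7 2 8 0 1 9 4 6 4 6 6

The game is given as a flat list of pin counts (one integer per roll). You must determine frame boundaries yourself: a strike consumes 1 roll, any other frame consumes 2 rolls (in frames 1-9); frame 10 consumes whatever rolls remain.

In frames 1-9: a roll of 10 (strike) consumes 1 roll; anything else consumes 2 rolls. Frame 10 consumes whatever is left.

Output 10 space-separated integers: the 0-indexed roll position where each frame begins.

Frame 1 starts at roll index 0: rolls=9,0 (sum=9), consumes 2 rolls
Frame 2 starts at roll index 2: rolls=5,5 (sum=10), consumes 2 rolls
Frame 3 starts at roll index 4: roll=10 (strike), consumes 1 roll
Frame 4 starts at roll index 5: roll=10 (strike), consumes 1 roll
Frame 5 starts at roll index 6: rolls=1,6 (sum=7), consumes 2 rolls
Frame 6 starts at roll index 8: rolls=7,2 (sum=9), consumes 2 rolls
Frame 7 starts at roll index 10: rolls=8,0 (sum=8), consumes 2 rolls
Frame 8 starts at roll index 12: rolls=1,9 (sum=10), consumes 2 rolls
Frame 9 starts at roll index 14: rolls=4,6 (sum=10), consumes 2 rolls
Frame 10 starts at roll index 16: 3 remaining rolls

Answer: 0 2 4 5 6 8 10 12 14 16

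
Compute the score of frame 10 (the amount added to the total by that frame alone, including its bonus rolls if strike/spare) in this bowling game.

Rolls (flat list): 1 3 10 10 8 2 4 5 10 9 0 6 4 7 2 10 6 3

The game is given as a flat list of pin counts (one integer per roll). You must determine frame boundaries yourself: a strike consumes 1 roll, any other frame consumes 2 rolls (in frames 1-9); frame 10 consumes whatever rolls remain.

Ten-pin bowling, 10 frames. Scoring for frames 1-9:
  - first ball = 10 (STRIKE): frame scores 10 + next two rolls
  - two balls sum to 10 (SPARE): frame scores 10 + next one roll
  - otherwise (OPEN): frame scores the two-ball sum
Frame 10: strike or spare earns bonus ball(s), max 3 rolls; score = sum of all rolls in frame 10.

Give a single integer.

Answer: 19

Derivation:
Frame 1: OPEN (1+3=4). Cumulative: 4
Frame 2: STRIKE. 10 + next two rolls (10+8) = 28. Cumulative: 32
Frame 3: STRIKE. 10 + next two rolls (8+2) = 20. Cumulative: 52
Frame 4: SPARE (8+2=10). 10 + next roll (4) = 14. Cumulative: 66
Frame 5: OPEN (4+5=9). Cumulative: 75
Frame 6: STRIKE. 10 + next two rolls (9+0) = 19. Cumulative: 94
Frame 7: OPEN (9+0=9). Cumulative: 103
Frame 8: SPARE (6+4=10). 10 + next roll (7) = 17. Cumulative: 120
Frame 9: OPEN (7+2=9). Cumulative: 129
Frame 10: STRIKE. Sum of all frame-10 rolls (10+6+3) = 19. Cumulative: 148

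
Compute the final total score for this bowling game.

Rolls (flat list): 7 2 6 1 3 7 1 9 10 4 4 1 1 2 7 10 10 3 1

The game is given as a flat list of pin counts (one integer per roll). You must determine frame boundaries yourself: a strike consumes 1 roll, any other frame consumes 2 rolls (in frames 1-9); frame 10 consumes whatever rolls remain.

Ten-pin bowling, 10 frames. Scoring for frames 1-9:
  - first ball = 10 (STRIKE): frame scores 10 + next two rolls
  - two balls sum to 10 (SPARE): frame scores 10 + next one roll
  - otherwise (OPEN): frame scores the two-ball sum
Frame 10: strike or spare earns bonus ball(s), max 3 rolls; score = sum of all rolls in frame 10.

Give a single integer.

Frame 1: OPEN (7+2=9). Cumulative: 9
Frame 2: OPEN (6+1=7). Cumulative: 16
Frame 3: SPARE (3+7=10). 10 + next roll (1) = 11. Cumulative: 27
Frame 4: SPARE (1+9=10). 10 + next roll (10) = 20. Cumulative: 47
Frame 5: STRIKE. 10 + next two rolls (4+4) = 18. Cumulative: 65
Frame 6: OPEN (4+4=8). Cumulative: 73
Frame 7: OPEN (1+1=2). Cumulative: 75
Frame 8: OPEN (2+7=9). Cumulative: 84
Frame 9: STRIKE. 10 + next two rolls (10+3) = 23. Cumulative: 107
Frame 10: STRIKE. Sum of all frame-10 rolls (10+3+1) = 14. Cumulative: 121

Answer: 121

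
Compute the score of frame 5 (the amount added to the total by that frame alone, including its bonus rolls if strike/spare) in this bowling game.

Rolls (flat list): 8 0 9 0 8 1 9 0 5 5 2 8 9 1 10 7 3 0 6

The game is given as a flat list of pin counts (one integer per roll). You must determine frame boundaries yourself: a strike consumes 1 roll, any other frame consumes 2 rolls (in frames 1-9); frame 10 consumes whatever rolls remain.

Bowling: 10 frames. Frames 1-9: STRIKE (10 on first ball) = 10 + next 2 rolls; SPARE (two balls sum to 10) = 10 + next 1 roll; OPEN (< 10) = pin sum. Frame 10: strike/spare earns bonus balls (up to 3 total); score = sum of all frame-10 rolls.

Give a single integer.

Answer: 12

Derivation:
Frame 1: OPEN (8+0=8). Cumulative: 8
Frame 2: OPEN (9+0=9). Cumulative: 17
Frame 3: OPEN (8+1=9). Cumulative: 26
Frame 4: OPEN (9+0=9). Cumulative: 35
Frame 5: SPARE (5+5=10). 10 + next roll (2) = 12. Cumulative: 47
Frame 6: SPARE (2+8=10). 10 + next roll (9) = 19. Cumulative: 66
Frame 7: SPARE (9+1=10). 10 + next roll (10) = 20. Cumulative: 86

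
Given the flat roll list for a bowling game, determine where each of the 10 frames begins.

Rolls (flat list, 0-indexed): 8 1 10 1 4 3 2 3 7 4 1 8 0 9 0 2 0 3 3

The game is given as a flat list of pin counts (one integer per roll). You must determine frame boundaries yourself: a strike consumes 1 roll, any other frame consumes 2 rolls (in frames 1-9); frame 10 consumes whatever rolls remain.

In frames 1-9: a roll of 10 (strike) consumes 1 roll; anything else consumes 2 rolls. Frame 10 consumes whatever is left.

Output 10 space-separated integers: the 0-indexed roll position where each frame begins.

Answer: 0 2 3 5 7 9 11 13 15 17

Derivation:
Frame 1 starts at roll index 0: rolls=8,1 (sum=9), consumes 2 rolls
Frame 2 starts at roll index 2: roll=10 (strike), consumes 1 roll
Frame 3 starts at roll index 3: rolls=1,4 (sum=5), consumes 2 rolls
Frame 4 starts at roll index 5: rolls=3,2 (sum=5), consumes 2 rolls
Frame 5 starts at roll index 7: rolls=3,7 (sum=10), consumes 2 rolls
Frame 6 starts at roll index 9: rolls=4,1 (sum=5), consumes 2 rolls
Frame 7 starts at roll index 11: rolls=8,0 (sum=8), consumes 2 rolls
Frame 8 starts at roll index 13: rolls=9,0 (sum=9), consumes 2 rolls
Frame 9 starts at roll index 15: rolls=2,0 (sum=2), consumes 2 rolls
Frame 10 starts at roll index 17: 2 remaining rolls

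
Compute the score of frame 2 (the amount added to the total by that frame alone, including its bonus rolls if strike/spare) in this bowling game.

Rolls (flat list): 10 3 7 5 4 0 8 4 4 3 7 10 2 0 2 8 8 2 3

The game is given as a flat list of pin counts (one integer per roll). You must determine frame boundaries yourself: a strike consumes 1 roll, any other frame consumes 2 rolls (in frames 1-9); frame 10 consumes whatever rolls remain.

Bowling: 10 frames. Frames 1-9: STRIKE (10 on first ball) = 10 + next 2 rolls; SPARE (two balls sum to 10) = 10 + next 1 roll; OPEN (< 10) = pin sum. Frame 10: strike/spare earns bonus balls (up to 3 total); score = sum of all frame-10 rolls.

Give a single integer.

Answer: 15

Derivation:
Frame 1: STRIKE. 10 + next two rolls (3+7) = 20. Cumulative: 20
Frame 2: SPARE (3+7=10). 10 + next roll (5) = 15. Cumulative: 35
Frame 3: OPEN (5+4=9). Cumulative: 44
Frame 4: OPEN (0+8=8). Cumulative: 52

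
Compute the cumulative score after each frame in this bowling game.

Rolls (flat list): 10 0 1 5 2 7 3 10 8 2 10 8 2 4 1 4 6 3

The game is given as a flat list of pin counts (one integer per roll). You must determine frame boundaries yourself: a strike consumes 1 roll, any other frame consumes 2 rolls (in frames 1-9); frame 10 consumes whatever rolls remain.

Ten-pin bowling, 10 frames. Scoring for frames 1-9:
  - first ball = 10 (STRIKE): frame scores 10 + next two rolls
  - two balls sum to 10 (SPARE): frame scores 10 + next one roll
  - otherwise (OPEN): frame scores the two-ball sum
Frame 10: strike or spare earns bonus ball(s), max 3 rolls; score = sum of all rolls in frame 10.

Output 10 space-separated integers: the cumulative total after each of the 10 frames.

Answer: 11 12 19 39 59 79 99 113 118 131

Derivation:
Frame 1: STRIKE. 10 + next two rolls (0+1) = 11. Cumulative: 11
Frame 2: OPEN (0+1=1). Cumulative: 12
Frame 3: OPEN (5+2=7). Cumulative: 19
Frame 4: SPARE (7+3=10). 10 + next roll (10) = 20. Cumulative: 39
Frame 5: STRIKE. 10 + next two rolls (8+2) = 20. Cumulative: 59
Frame 6: SPARE (8+2=10). 10 + next roll (10) = 20. Cumulative: 79
Frame 7: STRIKE. 10 + next two rolls (8+2) = 20. Cumulative: 99
Frame 8: SPARE (8+2=10). 10 + next roll (4) = 14. Cumulative: 113
Frame 9: OPEN (4+1=5). Cumulative: 118
Frame 10: SPARE. Sum of all frame-10 rolls (4+6+3) = 13. Cumulative: 131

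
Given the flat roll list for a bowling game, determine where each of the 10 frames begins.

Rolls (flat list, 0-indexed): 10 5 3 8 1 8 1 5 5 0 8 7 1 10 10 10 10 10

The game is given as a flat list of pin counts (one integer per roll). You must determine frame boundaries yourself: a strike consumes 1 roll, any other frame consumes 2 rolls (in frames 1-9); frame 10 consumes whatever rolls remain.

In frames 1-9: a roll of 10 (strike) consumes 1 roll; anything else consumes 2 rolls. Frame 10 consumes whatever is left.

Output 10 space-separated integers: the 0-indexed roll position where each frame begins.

Frame 1 starts at roll index 0: roll=10 (strike), consumes 1 roll
Frame 2 starts at roll index 1: rolls=5,3 (sum=8), consumes 2 rolls
Frame 3 starts at roll index 3: rolls=8,1 (sum=9), consumes 2 rolls
Frame 4 starts at roll index 5: rolls=8,1 (sum=9), consumes 2 rolls
Frame 5 starts at roll index 7: rolls=5,5 (sum=10), consumes 2 rolls
Frame 6 starts at roll index 9: rolls=0,8 (sum=8), consumes 2 rolls
Frame 7 starts at roll index 11: rolls=7,1 (sum=8), consumes 2 rolls
Frame 8 starts at roll index 13: roll=10 (strike), consumes 1 roll
Frame 9 starts at roll index 14: roll=10 (strike), consumes 1 roll
Frame 10 starts at roll index 15: 3 remaining rolls

Answer: 0 1 3 5 7 9 11 13 14 15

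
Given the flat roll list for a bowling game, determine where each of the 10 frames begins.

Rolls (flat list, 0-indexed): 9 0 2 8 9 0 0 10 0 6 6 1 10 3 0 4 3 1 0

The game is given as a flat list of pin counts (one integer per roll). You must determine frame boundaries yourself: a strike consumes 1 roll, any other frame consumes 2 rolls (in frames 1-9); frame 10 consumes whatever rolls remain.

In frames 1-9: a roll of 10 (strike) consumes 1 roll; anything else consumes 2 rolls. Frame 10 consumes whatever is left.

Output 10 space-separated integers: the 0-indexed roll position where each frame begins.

Frame 1 starts at roll index 0: rolls=9,0 (sum=9), consumes 2 rolls
Frame 2 starts at roll index 2: rolls=2,8 (sum=10), consumes 2 rolls
Frame 3 starts at roll index 4: rolls=9,0 (sum=9), consumes 2 rolls
Frame 4 starts at roll index 6: rolls=0,10 (sum=10), consumes 2 rolls
Frame 5 starts at roll index 8: rolls=0,6 (sum=6), consumes 2 rolls
Frame 6 starts at roll index 10: rolls=6,1 (sum=7), consumes 2 rolls
Frame 7 starts at roll index 12: roll=10 (strike), consumes 1 roll
Frame 8 starts at roll index 13: rolls=3,0 (sum=3), consumes 2 rolls
Frame 9 starts at roll index 15: rolls=4,3 (sum=7), consumes 2 rolls
Frame 10 starts at roll index 17: 2 remaining rolls

Answer: 0 2 4 6 8 10 12 13 15 17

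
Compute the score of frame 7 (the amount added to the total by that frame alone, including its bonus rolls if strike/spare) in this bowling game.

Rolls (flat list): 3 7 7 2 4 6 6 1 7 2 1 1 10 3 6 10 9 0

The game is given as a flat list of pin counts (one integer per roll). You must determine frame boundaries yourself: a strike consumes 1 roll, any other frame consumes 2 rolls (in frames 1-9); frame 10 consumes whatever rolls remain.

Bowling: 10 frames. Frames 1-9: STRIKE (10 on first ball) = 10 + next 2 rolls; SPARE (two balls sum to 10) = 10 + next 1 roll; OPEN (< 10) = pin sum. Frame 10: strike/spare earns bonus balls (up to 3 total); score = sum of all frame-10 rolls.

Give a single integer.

Answer: 19

Derivation:
Frame 1: SPARE (3+7=10). 10 + next roll (7) = 17. Cumulative: 17
Frame 2: OPEN (7+2=9). Cumulative: 26
Frame 3: SPARE (4+6=10). 10 + next roll (6) = 16. Cumulative: 42
Frame 4: OPEN (6+1=7). Cumulative: 49
Frame 5: OPEN (7+2=9). Cumulative: 58
Frame 6: OPEN (1+1=2). Cumulative: 60
Frame 7: STRIKE. 10 + next two rolls (3+6) = 19. Cumulative: 79
Frame 8: OPEN (3+6=9). Cumulative: 88
Frame 9: STRIKE. 10 + next two rolls (9+0) = 19. Cumulative: 107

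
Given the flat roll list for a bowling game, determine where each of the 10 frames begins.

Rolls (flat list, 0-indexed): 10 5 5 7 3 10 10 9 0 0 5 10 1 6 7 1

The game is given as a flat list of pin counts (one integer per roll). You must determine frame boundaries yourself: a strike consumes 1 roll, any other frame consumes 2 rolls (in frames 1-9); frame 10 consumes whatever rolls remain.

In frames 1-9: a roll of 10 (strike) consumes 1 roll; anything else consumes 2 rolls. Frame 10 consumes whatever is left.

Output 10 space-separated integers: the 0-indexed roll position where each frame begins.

Answer: 0 1 3 5 6 7 9 11 12 14

Derivation:
Frame 1 starts at roll index 0: roll=10 (strike), consumes 1 roll
Frame 2 starts at roll index 1: rolls=5,5 (sum=10), consumes 2 rolls
Frame 3 starts at roll index 3: rolls=7,3 (sum=10), consumes 2 rolls
Frame 4 starts at roll index 5: roll=10 (strike), consumes 1 roll
Frame 5 starts at roll index 6: roll=10 (strike), consumes 1 roll
Frame 6 starts at roll index 7: rolls=9,0 (sum=9), consumes 2 rolls
Frame 7 starts at roll index 9: rolls=0,5 (sum=5), consumes 2 rolls
Frame 8 starts at roll index 11: roll=10 (strike), consumes 1 roll
Frame 9 starts at roll index 12: rolls=1,6 (sum=7), consumes 2 rolls
Frame 10 starts at roll index 14: 2 remaining rolls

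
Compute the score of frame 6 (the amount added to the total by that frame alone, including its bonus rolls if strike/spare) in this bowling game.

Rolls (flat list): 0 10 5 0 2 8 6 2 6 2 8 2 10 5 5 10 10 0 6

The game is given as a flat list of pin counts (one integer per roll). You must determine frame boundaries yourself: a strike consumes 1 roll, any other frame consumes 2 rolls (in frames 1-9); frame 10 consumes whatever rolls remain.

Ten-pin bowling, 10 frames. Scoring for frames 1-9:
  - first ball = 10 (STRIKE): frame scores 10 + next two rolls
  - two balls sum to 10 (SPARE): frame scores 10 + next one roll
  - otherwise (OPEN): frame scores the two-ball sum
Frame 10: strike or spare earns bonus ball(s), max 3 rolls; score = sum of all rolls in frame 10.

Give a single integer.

Frame 1: SPARE (0+10=10). 10 + next roll (5) = 15. Cumulative: 15
Frame 2: OPEN (5+0=5). Cumulative: 20
Frame 3: SPARE (2+8=10). 10 + next roll (6) = 16. Cumulative: 36
Frame 4: OPEN (6+2=8). Cumulative: 44
Frame 5: OPEN (6+2=8). Cumulative: 52
Frame 6: SPARE (8+2=10). 10 + next roll (10) = 20. Cumulative: 72
Frame 7: STRIKE. 10 + next two rolls (5+5) = 20. Cumulative: 92
Frame 8: SPARE (5+5=10). 10 + next roll (10) = 20. Cumulative: 112

Answer: 20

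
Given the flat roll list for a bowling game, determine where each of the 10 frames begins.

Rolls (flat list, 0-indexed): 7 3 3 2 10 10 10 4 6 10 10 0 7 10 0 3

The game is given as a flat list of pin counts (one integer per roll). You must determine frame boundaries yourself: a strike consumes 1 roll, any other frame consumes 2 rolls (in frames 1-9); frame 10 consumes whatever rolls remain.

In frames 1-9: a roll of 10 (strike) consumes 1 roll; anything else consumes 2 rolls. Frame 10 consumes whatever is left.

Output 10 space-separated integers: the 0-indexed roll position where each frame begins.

Frame 1 starts at roll index 0: rolls=7,3 (sum=10), consumes 2 rolls
Frame 2 starts at roll index 2: rolls=3,2 (sum=5), consumes 2 rolls
Frame 3 starts at roll index 4: roll=10 (strike), consumes 1 roll
Frame 4 starts at roll index 5: roll=10 (strike), consumes 1 roll
Frame 5 starts at roll index 6: roll=10 (strike), consumes 1 roll
Frame 6 starts at roll index 7: rolls=4,6 (sum=10), consumes 2 rolls
Frame 7 starts at roll index 9: roll=10 (strike), consumes 1 roll
Frame 8 starts at roll index 10: roll=10 (strike), consumes 1 roll
Frame 9 starts at roll index 11: rolls=0,7 (sum=7), consumes 2 rolls
Frame 10 starts at roll index 13: 3 remaining rolls

Answer: 0 2 4 5 6 7 9 10 11 13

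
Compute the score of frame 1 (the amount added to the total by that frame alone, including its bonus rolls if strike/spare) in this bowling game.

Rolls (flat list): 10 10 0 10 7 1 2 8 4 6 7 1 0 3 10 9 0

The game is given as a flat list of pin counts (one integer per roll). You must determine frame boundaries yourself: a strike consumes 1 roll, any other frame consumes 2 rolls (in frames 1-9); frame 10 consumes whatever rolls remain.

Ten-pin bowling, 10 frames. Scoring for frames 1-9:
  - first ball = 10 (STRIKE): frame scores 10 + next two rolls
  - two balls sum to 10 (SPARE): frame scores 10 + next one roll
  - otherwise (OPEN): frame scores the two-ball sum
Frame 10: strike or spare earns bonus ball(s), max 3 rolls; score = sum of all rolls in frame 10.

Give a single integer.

Frame 1: STRIKE. 10 + next two rolls (10+0) = 20. Cumulative: 20
Frame 2: STRIKE. 10 + next two rolls (0+10) = 20. Cumulative: 40
Frame 3: SPARE (0+10=10). 10 + next roll (7) = 17. Cumulative: 57

Answer: 20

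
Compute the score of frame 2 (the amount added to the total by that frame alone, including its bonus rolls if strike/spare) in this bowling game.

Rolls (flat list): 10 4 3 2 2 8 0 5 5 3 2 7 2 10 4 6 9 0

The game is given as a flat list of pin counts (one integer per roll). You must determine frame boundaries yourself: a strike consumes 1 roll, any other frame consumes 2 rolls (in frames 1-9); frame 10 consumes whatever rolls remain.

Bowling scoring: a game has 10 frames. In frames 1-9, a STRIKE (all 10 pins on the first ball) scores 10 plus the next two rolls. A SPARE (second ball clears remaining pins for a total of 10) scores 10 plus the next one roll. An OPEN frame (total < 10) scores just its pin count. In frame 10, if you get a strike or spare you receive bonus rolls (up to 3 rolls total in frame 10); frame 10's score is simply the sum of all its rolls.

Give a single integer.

Frame 1: STRIKE. 10 + next two rolls (4+3) = 17. Cumulative: 17
Frame 2: OPEN (4+3=7). Cumulative: 24
Frame 3: OPEN (2+2=4). Cumulative: 28
Frame 4: OPEN (8+0=8). Cumulative: 36

Answer: 7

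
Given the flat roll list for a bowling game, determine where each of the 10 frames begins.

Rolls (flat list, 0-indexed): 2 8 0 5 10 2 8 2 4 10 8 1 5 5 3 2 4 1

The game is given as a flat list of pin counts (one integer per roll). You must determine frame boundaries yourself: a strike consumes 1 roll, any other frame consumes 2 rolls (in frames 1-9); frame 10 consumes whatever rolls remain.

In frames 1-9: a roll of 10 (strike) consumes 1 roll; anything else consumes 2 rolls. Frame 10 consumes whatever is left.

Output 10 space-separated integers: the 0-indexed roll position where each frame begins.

Answer: 0 2 4 5 7 9 10 12 14 16

Derivation:
Frame 1 starts at roll index 0: rolls=2,8 (sum=10), consumes 2 rolls
Frame 2 starts at roll index 2: rolls=0,5 (sum=5), consumes 2 rolls
Frame 3 starts at roll index 4: roll=10 (strike), consumes 1 roll
Frame 4 starts at roll index 5: rolls=2,8 (sum=10), consumes 2 rolls
Frame 5 starts at roll index 7: rolls=2,4 (sum=6), consumes 2 rolls
Frame 6 starts at roll index 9: roll=10 (strike), consumes 1 roll
Frame 7 starts at roll index 10: rolls=8,1 (sum=9), consumes 2 rolls
Frame 8 starts at roll index 12: rolls=5,5 (sum=10), consumes 2 rolls
Frame 9 starts at roll index 14: rolls=3,2 (sum=5), consumes 2 rolls
Frame 10 starts at roll index 16: 2 remaining rolls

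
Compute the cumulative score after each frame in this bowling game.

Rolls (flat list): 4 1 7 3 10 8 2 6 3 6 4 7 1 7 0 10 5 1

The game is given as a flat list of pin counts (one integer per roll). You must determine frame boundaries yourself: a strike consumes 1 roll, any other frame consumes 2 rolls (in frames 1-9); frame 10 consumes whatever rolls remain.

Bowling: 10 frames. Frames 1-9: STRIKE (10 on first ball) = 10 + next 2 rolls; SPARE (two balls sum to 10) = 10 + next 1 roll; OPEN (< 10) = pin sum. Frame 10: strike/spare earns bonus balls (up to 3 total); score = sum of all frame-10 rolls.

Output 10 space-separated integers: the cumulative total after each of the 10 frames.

Answer: 5 25 45 61 70 87 95 102 118 124

Derivation:
Frame 1: OPEN (4+1=5). Cumulative: 5
Frame 2: SPARE (7+3=10). 10 + next roll (10) = 20. Cumulative: 25
Frame 3: STRIKE. 10 + next two rolls (8+2) = 20. Cumulative: 45
Frame 4: SPARE (8+2=10). 10 + next roll (6) = 16. Cumulative: 61
Frame 5: OPEN (6+3=9). Cumulative: 70
Frame 6: SPARE (6+4=10). 10 + next roll (7) = 17. Cumulative: 87
Frame 7: OPEN (7+1=8). Cumulative: 95
Frame 8: OPEN (7+0=7). Cumulative: 102
Frame 9: STRIKE. 10 + next two rolls (5+1) = 16. Cumulative: 118
Frame 10: OPEN. Sum of all frame-10 rolls (5+1) = 6. Cumulative: 124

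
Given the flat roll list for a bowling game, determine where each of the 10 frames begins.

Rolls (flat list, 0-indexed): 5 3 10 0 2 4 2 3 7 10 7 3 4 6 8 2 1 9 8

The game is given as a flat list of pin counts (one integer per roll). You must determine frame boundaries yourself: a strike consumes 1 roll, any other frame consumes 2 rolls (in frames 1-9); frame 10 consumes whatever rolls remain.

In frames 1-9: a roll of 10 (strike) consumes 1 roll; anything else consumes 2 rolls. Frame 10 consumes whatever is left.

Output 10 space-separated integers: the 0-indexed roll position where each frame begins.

Frame 1 starts at roll index 0: rolls=5,3 (sum=8), consumes 2 rolls
Frame 2 starts at roll index 2: roll=10 (strike), consumes 1 roll
Frame 3 starts at roll index 3: rolls=0,2 (sum=2), consumes 2 rolls
Frame 4 starts at roll index 5: rolls=4,2 (sum=6), consumes 2 rolls
Frame 5 starts at roll index 7: rolls=3,7 (sum=10), consumes 2 rolls
Frame 6 starts at roll index 9: roll=10 (strike), consumes 1 roll
Frame 7 starts at roll index 10: rolls=7,3 (sum=10), consumes 2 rolls
Frame 8 starts at roll index 12: rolls=4,6 (sum=10), consumes 2 rolls
Frame 9 starts at roll index 14: rolls=8,2 (sum=10), consumes 2 rolls
Frame 10 starts at roll index 16: 3 remaining rolls

Answer: 0 2 3 5 7 9 10 12 14 16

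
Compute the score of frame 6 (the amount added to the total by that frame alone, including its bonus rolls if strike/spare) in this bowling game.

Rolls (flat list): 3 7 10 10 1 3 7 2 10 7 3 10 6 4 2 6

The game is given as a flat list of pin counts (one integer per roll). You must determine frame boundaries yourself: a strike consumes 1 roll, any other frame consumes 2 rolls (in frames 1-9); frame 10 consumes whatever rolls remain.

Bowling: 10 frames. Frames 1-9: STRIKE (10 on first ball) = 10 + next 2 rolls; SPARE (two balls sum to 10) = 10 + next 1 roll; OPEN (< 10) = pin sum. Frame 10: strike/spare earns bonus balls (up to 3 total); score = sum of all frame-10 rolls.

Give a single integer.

Frame 1: SPARE (3+7=10). 10 + next roll (10) = 20. Cumulative: 20
Frame 2: STRIKE. 10 + next two rolls (10+1) = 21. Cumulative: 41
Frame 3: STRIKE. 10 + next two rolls (1+3) = 14. Cumulative: 55
Frame 4: OPEN (1+3=4). Cumulative: 59
Frame 5: OPEN (7+2=9). Cumulative: 68
Frame 6: STRIKE. 10 + next two rolls (7+3) = 20. Cumulative: 88
Frame 7: SPARE (7+3=10). 10 + next roll (10) = 20. Cumulative: 108
Frame 8: STRIKE. 10 + next two rolls (6+4) = 20. Cumulative: 128

Answer: 20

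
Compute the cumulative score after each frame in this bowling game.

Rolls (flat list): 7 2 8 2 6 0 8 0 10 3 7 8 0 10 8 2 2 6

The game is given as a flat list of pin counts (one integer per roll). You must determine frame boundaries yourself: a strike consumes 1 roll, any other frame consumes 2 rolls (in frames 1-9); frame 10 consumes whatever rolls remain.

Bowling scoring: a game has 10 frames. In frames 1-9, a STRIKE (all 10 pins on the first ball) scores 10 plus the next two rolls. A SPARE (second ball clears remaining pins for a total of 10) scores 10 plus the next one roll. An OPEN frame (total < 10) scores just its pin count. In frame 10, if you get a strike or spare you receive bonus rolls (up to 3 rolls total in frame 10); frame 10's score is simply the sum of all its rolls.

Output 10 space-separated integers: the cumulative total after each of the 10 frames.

Answer: 9 25 31 39 59 77 85 105 117 125

Derivation:
Frame 1: OPEN (7+2=9). Cumulative: 9
Frame 2: SPARE (8+2=10). 10 + next roll (6) = 16. Cumulative: 25
Frame 3: OPEN (6+0=6). Cumulative: 31
Frame 4: OPEN (8+0=8). Cumulative: 39
Frame 5: STRIKE. 10 + next two rolls (3+7) = 20. Cumulative: 59
Frame 6: SPARE (3+7=10). 10 + next roll (8) = 18. Cumulative: 77
Frame 7: OPEN (8+0=8). Cumulative: 85
Frame 8: STRIKE. 10 + next two rolls (8+2) = 20. Cumulative: 105
Frame 9: SPARE (8+2=10). 10 + next roll (2) = 12. Cumulative: 117
Frame 10: OPEN. Sum of all frame-10 rolls (2+6) = 8. Cumulative: 125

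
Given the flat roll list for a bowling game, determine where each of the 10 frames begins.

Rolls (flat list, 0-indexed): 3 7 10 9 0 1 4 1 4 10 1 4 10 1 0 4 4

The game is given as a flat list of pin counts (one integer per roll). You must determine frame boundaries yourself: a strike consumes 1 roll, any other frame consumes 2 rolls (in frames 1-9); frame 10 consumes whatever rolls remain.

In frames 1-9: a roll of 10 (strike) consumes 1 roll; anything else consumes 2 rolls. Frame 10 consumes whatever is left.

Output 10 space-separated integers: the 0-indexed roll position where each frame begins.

Answer: 0 2 3 5 7 9 10 12 13 15

Derivation:
Frame 1 starts at roll index 0: rolls=3,7 (sum=10), consumes 2 rolls
Frame 2 starts at roll index 2: roll=10 (strike), consumes 1 roll
Frame 3 starts at roll index 3: rolls=9,0 (sum=9), consumes 2 rolls
Frame 4 starts at roll index 5: rolls=1,4 (sum=5), consumes 2 rolls
Frame 5 starts at roll index 7: rolls=1,4 (sum=5), consumes 2 rolls
Frame 6 starts at roll index 9: roll=10 (strike), consumes 1 roll
Frame 7 starts at roll index 10: rolls=1,4 (sum=5), consumes 2 rolls
Frame 8 starts at roll index 12: roll=10 (strike), consumes 1 roll
Frame 9 starts at roll index 13: rolls=1,0 (sum=1), consumes 2 rolls
Frame 10 starts at roll index 15: 2 remaining rolls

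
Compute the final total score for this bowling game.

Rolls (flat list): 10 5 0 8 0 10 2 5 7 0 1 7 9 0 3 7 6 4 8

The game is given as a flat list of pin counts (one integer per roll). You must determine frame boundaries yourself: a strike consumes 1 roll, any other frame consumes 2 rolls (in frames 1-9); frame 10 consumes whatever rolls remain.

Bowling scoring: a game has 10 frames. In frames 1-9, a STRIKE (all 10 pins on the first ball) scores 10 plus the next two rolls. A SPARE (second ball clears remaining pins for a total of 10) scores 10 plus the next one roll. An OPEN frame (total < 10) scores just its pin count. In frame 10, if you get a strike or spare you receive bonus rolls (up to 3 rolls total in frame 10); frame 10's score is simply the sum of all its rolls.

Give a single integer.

Answer: 110

Derivation:
Frame 1: STRIKE. 10 + next two rolls (5+0) = 15. Cumulative: 15
Frame 2: OPEN (5+0=5). Cumulative: 20
Frame 3: OPEN (8+0=8). Cumulative: 28
Frame 4: STRIKE. 10 + next two rolls (2+5) = 17. Cumulative: 45
Frame 5: OPEN (2+5=7). Cumulative: 52
Frame 6: OPEN (7+0=7). Cumulative: 59
Frame 7: OPEN (1+7=8). Cumulative: 67
Frame 8: OPEN (9+0=9). Cumulative: 76
Frame 9: SPARE (3+7=10). 10 + next roll (6) = 16. Cumulative: 92
Frame 10: SPARE. Sum of all frame-10 rolls (6+4+8) = 18. Cumulative: 110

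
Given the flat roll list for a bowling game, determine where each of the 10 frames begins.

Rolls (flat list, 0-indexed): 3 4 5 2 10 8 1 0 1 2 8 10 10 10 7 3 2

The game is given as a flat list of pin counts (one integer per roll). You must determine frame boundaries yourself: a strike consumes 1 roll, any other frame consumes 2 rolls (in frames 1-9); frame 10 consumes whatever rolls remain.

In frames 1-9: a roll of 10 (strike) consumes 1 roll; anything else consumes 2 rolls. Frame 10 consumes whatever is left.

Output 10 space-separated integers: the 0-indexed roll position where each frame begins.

Answer: 0 2 4 5 7 9 11 12 13 14

Derivation:
Frame 1 starts at roll index 0: rolls=3,4 (sum=7), consumes 2 rolls
Frame 2 starts at roll index 2: rolls=5,2 (sum=7), consumes 2 rolls
Frame 3 starts at roll index 4: roll=10 (strike), consumes 1 roll
Frame 4 starts at roll index 5: rolls=8,1 (sum=9), consumes 2 rolls
Frame 5 starts at roll index 7: rolls=0,1 (sum=1), consumes 2 rolls
Frame 6 starts at roll index 9: rolls=2,8 (sum=10), consumes 2 rolls
Frame 7 starts at roll index 11: roll=10 (strike), consumes 1 roll
Frame 8 starts at roll index 12: roll=10 (strike), consumes 1 roll
Frame 9 starts at roll index 13: roll=10 (strike), consumes 1 roll
Frame 10 starts at roll index 14: 3 remaining rolls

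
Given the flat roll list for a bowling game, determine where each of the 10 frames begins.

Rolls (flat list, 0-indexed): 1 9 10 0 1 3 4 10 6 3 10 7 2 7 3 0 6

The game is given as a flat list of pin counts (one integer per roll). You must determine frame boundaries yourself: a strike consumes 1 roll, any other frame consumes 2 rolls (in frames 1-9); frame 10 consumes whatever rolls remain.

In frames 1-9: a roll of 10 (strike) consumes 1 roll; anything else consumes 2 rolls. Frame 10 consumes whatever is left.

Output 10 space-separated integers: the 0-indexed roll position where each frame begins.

Answer: 0 2 3 5 7 8 10 11 13 15

Derivation:
Frame 1 starts at roll index 0: rolls=1,9 (sum=10), consumes 2 rolls
Frame 2 starts at roll index 2: roll=10 (strike), consumes 1 roll
Frame 3 starts at roll index 3: rolls=0,1 (sum=1), consumes 2 rolls
Frame 4 starts at roll index 5: rolls=3,4 (sum=7), consumes 2 rolls
Frame 5 starts at roll index 7: roll=10 (strike), consumes 1 roll
Frame 6 starts at roll index 8: rolls=6,3 (sum=9), consumes 2 rolls
Frame 7 starts at roll index 10: roll=10 (strike), consumes 1 roll
Frame 8 starts at roll index 11: rolls=7,2 (sum=9), consumes 2 rolls
Frame 9 starts at roll index 13: rolls=7,3 (sum=10), consumes 2 rolls
Frame 10 starts at roll index 15: 2 remaining rolls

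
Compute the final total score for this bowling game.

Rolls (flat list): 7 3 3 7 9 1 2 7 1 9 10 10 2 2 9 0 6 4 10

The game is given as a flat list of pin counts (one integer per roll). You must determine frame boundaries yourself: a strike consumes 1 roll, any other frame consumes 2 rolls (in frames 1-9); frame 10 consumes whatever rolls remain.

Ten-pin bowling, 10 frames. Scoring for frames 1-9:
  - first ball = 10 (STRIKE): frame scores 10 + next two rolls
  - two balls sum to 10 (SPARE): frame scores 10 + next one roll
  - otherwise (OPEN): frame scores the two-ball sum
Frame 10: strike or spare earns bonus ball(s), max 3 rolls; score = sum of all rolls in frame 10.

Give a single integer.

Frame 1: SPARE (7+3=10). 10 + next roll (3) = 13. Cumulative: 13
Frame 2: SPARE (3+7=10). 10 + next roll (9) = 19. Cumulative: 32
Frame 3: SPARE (9+1=10). 10 + next roll (2) = 12. Cumulative: 44
Frame 4: OPEN (2+7=9). Cumulative: 53
Frame 5: SPARE (1+9=10). 10 + next roll (10) = 20. Cumulative: 73
Frame 6: STRIKE. 10 + next two rolls (10+2) = 22. Cumulative: 95
Frame 7: STRIKE. 10 + next two rolls (2+2) = 14. Cumulative: 109
Frame 8: OPEN (2+2=4). Cumulative: 113
Frame 9: OPEN (9+0=9). Cumulative: 122
Frame 10: SPARE. Sum of all frame-10 rolls (6+4+10) = 20. Cumulative: 142

Answer: 142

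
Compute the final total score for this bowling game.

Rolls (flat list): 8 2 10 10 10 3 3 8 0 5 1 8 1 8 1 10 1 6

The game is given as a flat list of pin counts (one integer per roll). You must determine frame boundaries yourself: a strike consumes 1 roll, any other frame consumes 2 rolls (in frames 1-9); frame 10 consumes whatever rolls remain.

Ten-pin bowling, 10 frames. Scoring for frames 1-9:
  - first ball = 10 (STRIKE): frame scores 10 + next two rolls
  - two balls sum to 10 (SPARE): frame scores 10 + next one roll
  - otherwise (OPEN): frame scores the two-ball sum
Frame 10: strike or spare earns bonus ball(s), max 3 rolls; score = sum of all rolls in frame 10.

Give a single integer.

Frame 1: SPARE (8+2=10). 10 + next roll (10) = 20. Cumulative: 20
Frame 2: STRIKE. 10 + next two rolls (10+10) = 30. Cumulative: 50
Frame 3: STRIKE. 10 + next two rolls (10+3) = 23. Cumulative: 73
Frame 4: STRIKE. 10 + next two rolls (3+3) = 16. Cumulative: 89
Frame 5: OPEN (3+3=6). Cumulative: 95
Frame 6: OPEN (8+0=8). Cumulative: 103
Frame 7: OPEN (5+1=6). Cumulative: 109
Frame 8: OPEN (8+1=9). Cumulative: 118
Frame 9: OPEN (8+1=9). Cumulative: 127
Frame 10: STRIKE. Sum of all frame-10 rolls (10+1+6) = 17. Cumulative: 144

Answer: 144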